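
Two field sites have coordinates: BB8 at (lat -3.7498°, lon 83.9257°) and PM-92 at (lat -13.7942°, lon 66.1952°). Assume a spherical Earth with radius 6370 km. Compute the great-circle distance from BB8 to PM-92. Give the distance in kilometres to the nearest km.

2243 km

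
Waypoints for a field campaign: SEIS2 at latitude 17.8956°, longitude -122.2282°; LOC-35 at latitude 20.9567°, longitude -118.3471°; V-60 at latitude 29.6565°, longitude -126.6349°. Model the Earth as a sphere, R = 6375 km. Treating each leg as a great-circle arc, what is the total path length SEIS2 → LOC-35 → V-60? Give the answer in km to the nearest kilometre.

1807 km

SEIS2→LOC-35: c = 0.083269 rad, d = 530.84 km
LOC-35→V-60: c = 0.200238 rad, d = 1276.52 km
Total = 530.84 + 1276.52 = 1807.36 km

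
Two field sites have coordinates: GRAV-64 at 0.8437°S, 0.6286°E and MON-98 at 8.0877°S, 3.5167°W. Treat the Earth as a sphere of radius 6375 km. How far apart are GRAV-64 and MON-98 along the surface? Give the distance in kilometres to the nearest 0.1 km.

927.8 km

Δφ = -7.2440°,  Δλ = -4.1453°
a = sin²(Δφ/2) + cos φ₁ cos φ₂ sin²(Δλ/2) = 0.005286
c = 2·arcsin(√a) = 0.145535 rad = 8.3386°
d = R·c = 6375 × 0.145535 = 927.8 km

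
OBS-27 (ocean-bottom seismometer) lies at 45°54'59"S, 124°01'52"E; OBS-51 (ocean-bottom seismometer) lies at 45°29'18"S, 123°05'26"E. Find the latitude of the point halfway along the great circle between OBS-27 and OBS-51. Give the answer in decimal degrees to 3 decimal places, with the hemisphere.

45.703°S

OBS-27: φ = -45.91639°, λ = +124.03111°
OBS-51: φ = -45.48833°, λ = +123.09056°
Bx = cos φ₂ cos Δλ = 0.700960,  By = cos φ₂ sin Δλ = -0.011508
φₘ = atan2(sin φ₁ + sin φ₂, √((cos φ₁ + Bx)² + By²)) = -45.70333°
λₘ = λ₁ + atan2(By, cos φ₁ + Bx) = 123.55903°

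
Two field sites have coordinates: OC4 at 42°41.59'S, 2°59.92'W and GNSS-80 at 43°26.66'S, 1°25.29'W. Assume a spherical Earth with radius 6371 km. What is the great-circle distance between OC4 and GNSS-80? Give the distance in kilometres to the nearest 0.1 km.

152.9 km

OC4: φ = -42.69317°, λ = -2.99867°
GNSS-80: φ = -43.44433°, λ = -1.42150°
Δφ = -0.7512°,  Δλ = 1.5772°
a = sin²(Δφ/2) + cos φ₁ cos φ₂ sin²(Δλ/2) = 0.000144
c = 2·arcsin(√a) = 0.024005 rad = 1.3754°
d = R·c = 6371 × 0.024005 = 152.9 km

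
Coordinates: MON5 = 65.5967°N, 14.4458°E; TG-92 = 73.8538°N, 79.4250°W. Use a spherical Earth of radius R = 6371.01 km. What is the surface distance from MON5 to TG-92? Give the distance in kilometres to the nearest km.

3324 km

Δφ = 8.2571°,  Δλ = -93.8708°
a = sin²(Δφ/2) + cos φ₁ cos φ₂ sin²(Δλ/2) = 0.066509
c = 2·arcsin(√a) = 0.521681 rad = 29.8901°
d = R·c = 6371.01 × 0.521681 = 3323.6 km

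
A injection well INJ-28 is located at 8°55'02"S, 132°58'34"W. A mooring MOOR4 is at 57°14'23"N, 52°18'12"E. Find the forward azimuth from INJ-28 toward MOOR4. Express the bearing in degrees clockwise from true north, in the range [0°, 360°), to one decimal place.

INJ-28: φ = -8.91722°, λ = -132.97611°
MOOR4: φ = +57.23972°, λ = +52.30333°
Δλ = -174.7206°
y = sin Δλ · cos φ₂ = -0.049791
x = cos φ₁ sin φ₂ − sin φ₁ cos φ₂ cos Δλ = 0.747255
θ = atan2(y, x) = -3.8121° → 356.1879° (mod 360°)

356.2°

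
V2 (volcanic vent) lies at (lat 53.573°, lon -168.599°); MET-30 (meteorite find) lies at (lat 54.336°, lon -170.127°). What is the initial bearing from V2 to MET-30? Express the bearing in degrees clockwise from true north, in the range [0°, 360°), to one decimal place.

Δλ = -1.5280°
y = sin Δλ · cos φ₂ = -0.015547
x = cos φ₁ sin φ₂ − sin φ₁ cos φ₂ cos Δλ = 0.013483
θ = atan2(y, x) = -49.0659° → 310.9341° (mod 360°)

310.9°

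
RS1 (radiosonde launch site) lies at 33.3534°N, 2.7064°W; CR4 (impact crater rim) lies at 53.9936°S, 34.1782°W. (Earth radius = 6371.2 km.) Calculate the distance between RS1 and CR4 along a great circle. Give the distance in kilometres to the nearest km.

10173 km

Δφ = -87.3470°,  Δλ = -31.4718°
a = sin²(Δφ/2) + cos φ₁ cos φ₂ sin²(Δλ/2) = 0.512974
c = 2·arcsin(√a) = 1.596747 rad = 91.4869°
d = R·c = 6371.2 × 1.596747 = 10173.2 km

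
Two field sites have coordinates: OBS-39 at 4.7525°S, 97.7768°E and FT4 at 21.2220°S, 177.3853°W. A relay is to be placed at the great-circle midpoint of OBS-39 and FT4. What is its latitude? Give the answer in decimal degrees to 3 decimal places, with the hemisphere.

Bx = cos φ₂ cos Δλ = 0.083872,  By = cos φ₂ sin Δλ = 0.928404
φₘ = atan2(sin φ₁ + sin φ₂, √((cos φ₁ + Bx)² + By²)) = -17.34194°
λₘ = λ₁ + atan2(By, cos φ₁ + Bx) = 138.44887°

17.342°S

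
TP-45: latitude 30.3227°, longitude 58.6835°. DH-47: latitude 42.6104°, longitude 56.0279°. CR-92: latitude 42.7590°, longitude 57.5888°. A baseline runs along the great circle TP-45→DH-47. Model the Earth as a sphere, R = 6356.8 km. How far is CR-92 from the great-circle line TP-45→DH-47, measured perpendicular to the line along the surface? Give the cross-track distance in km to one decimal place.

δ₁₃ = central angle TP-45→CR-92 = 0.217591 rad  (haversine)
θ₁₃ = bearing TP-45→CR-92 = 356.274°,  θ₁₂ = bearing TP-45→DH-47 = 350.914°
dₓₜ = R·arcsin(sin δ₁₃ · sin(θ₁₃ − θ₁₂)) = 6356.8·arcsin(0.21588·sin(5.361°)) = 128.214 km
|dₓₜ| = 128.214 km

128.2 km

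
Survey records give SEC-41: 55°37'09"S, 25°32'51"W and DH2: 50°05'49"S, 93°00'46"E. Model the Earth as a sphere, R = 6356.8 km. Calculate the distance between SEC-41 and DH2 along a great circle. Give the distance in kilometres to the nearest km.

SEC-41: φ = -55.61917°, λ = -25.54750°
DH2: φ = -50.09694°, λ = +93.01278°
Δφ = 5.5222°,  Δλ = 118.5603°
a = sin²(Δφ/2) + cos φ₁ cos φ₂ sin²(Δλ/2) = 0.270034
c = 2·arcsin(√a) = 1.092877 rad = 62.6173°
d = R·c = 6356.8 × 1.092877 = 6947.2 km

6947 km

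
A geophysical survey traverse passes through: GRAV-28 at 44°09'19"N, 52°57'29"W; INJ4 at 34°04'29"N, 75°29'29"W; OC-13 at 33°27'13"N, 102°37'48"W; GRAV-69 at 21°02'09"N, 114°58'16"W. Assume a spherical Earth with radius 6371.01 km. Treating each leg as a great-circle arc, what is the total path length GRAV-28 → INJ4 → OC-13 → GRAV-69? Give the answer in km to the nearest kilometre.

GRAV-28: φ = +44.15528°, λ = -52.95806°
INJ4: φ = +34.07472°, λ = -75.49139°
OC-13: φ = +33.45361°, λ = -102.63000°
GRAV-69: φ = +21.03583°, λ = -114.97111°
GRAV-28→INJ4: c = 0.350521 rad, d = 2233.17 km
INJ4→OC-13: c = 0.392759 rad, d = 2502.27 km
OC-13→GRAV-69: c = 0.288713 rad, d = 1839.39 km
Total = 2233.17 + 2502.27 + 1839.39 = 6574.84 km

6575 km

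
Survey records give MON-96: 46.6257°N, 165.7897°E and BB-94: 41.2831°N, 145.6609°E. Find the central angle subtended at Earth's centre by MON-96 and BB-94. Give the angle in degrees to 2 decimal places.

Δφ = -5.3426°,  Δλ = -20.1288°
a = sin²(Δφ/2) + cos φ₁ cos φ₂ sin²(Δλ/2) = 0.017933
c = 2·arcsin(√a) = 0.268633 rad = 15.3915°

15.39°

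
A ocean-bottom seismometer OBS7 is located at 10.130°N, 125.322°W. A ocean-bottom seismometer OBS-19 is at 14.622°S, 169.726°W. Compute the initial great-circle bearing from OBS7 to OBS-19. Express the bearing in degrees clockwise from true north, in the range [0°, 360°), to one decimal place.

241.3°

Δλ = -44.4040°
y = sin Δλ · cos φ₂ = -0.677051
x = cos φ₁ sin φ₂ − sin φ₁ cos φ₂ cos Δλ = -0.370090
θ = atan2(y, x) = -118.6619° → 241.3381° (mod 360°)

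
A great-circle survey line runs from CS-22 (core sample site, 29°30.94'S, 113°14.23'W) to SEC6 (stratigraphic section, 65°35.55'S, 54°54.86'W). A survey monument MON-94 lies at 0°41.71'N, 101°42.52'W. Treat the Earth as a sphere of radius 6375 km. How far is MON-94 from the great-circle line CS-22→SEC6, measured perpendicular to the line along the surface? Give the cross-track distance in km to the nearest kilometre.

CS-22: φ = -29.51567°, λ = -113.23717°
SEC6: φ = -65.59250°, λ = -54.91433°
MON-94: φ = +0.69517°, λ = -101.70867°
δ₁₃ = central angle CS-22→MON-94 = 0.561186 rad  (haversine)
θ₁₃ = bearing CS-22→MON-94 = 22.056°,  θ₁₂ = bearing CS-22→SEC6 = 152.844°
dₓₜ = R·arcsin(sin δ₁₃ · sin(θ₁₃ − θ₁₂)) = 6375·arcsin(0.53219·sin(-130.788°)) = -2643.872 km
|dₓₜ| = 2643.872 km

2644 km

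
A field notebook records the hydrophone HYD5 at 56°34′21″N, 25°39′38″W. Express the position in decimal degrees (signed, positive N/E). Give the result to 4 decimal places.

lat: 56.5725° N → +56.5725°
lon: 25.6606° W → -25.6606°

+56.5725°, -25.6606°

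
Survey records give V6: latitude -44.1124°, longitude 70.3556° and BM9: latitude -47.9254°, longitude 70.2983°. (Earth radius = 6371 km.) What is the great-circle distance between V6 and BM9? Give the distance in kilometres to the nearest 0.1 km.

Δφ = -3.8130°,  Δλ = -0.0573°
a = sin²(Δφ/2) + cos φ₁ cos φ₂ sin²(Δλ/2) = 0.001107
c = 2·arcsin(√a) = 0.066553 rad = 3.8132°
d = R·c = 6371 × 0.066553 = 424.0 km

424.0 km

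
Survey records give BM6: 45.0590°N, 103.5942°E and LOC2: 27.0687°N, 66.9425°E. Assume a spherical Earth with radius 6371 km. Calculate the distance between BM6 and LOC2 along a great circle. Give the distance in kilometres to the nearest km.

3807 km

Δφ = -17.9903°,  Δλ = -36.6517°
a = sin²(Δφ/2) + cos φ₁ cos φ₂ sin²(Δλ/2) = 0.086629
c = 2·arcsin(√a) = 0.597505 rad = 34.2345°
d = R·c = 6371 × 0.597505 = 3806.7 km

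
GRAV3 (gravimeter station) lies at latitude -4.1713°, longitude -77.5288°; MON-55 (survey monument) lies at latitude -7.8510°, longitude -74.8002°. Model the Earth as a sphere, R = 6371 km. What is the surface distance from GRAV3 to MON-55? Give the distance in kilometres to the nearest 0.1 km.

Δφ = -3.6797°,  Δλ = 2.7286°
a = sin²(Δφ/2) + cos φ₁ cos φ₂ sin²(Δλ/2) = 0.001591
c = 2·arcsin(√a) = 0.079793 rad = 4.5718°
d = R·c = 6371 × 0.079793 = 508.4 km

508.4 km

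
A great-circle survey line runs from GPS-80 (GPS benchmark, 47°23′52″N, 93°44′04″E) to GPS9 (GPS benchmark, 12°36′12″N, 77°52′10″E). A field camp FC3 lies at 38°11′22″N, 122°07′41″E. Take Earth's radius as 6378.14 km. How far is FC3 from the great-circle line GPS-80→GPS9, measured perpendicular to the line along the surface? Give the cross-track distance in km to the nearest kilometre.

2454 km

GPS-80: φ = +47.39778°, λ = +93.73444°
GPS9: φ = +12.60333°, λ = +77.86944°
FC3: φ = +38.18944°, λ = +122.12806°
δ₁₃ = central angle GPS-80→FC3 = 0.394703 rad  (haversine)
θ₁₃ = bearing GPS-80→FC3 = 103.601°,  θ₁₂ = bearing GPS-80→GPS9 = 206.154°
dₓₜ = R·arcsin(sin δ₁₃ · sin(θ₁₃ − θ₁₂)) = 6378.14·arcsin(0.38453·sin(-102.553°)) = -2454.086 km
|dₓₜ| = 2454.086 km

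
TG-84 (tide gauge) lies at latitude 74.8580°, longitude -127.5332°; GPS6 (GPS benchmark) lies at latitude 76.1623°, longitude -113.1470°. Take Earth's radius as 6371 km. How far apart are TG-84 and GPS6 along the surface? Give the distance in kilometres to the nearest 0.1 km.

424.4 km

Δφ = 1.3043°,  Δλ = 14.3862°
a = sin²(Δφ/2) + cos φ₁ cos φ₂ sin²(Δλ/2) = 0.001109
c = 2·arcsin(√a) = 0.066617 rad = 3.8169°
d = R·c = 6371 × 0.066617 = 424.4 km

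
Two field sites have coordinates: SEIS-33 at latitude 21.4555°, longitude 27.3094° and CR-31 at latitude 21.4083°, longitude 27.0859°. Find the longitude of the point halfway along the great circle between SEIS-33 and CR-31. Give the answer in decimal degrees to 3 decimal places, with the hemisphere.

Bx = cos φ₂ cos Δλ = 0.930996,  By = cos φ₂ sin Δλ = -0.003632
φₘ = atan2(sin φ₁ + sin φ₂, √((cos φ₁ + Bx)² + By²)) = 21.43194°
λₘ = λ₁ + atan2(By, cos φ₁ + Bx) = 27.19763°

27.198°E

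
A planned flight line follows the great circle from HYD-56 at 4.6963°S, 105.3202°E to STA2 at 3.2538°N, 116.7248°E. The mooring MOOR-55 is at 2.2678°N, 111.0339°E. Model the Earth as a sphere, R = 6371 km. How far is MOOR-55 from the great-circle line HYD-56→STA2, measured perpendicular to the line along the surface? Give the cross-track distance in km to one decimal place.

272.2 km

δ₁₃ = central angle HYD-56→MOOR-55 = 0.157167 rad  (haversine)
θ₁₃ = bearing HYD-56→MOOR-55 = 39.462°,  θ₁₂ = bearing HYD-56→STA2 = 55.300°
dₓₜ = R·arcsin(sin δ₁₃ · sin(θ₁₃ − θ₁₂)) = 6371·arcsin(0.15652·sin(-15.838°)) = -272.238 km
|dₓₜ| = 272.238 km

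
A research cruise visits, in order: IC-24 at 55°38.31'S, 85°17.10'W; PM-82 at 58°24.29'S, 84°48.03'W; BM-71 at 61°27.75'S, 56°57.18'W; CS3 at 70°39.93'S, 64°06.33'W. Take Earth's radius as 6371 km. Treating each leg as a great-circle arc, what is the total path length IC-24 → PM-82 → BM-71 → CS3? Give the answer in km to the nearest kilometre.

IC-24: φ = -55.63850°, λ = -85.28500°
PM-82: φ = -58.40483°, λ = -84.80050°
BM-71: φ = -61.46250°, λ = -56.95300°
CS3: φ = -70.66550°, λ = -64.10550°
IC-24→PM-82: c = 0.048500 rad, d = 308.99 km
PM-82→BM-71: c = 0.247242 rad, d = 1575.18 km
BM-71→CS3: c = 0.168144 rad, d = 1071.25 km
Total = 308.99 + 1575.18 + 1071.25 = 2955.42 km

2955 km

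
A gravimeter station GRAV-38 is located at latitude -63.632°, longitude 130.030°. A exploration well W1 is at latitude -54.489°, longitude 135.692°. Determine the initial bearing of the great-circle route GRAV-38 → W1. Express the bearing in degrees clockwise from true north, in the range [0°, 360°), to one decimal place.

20.1°

Δλ = 5.6620°
y = sin Δλ · cos φ₂ = 0.057307
x = cos φ₁ sin φ₂ − sin φ₁ cos φ₂ cos Δλ = 0.156360
θ = atan2(y, x) = 20.1284° → 20.1284° (mod 360°)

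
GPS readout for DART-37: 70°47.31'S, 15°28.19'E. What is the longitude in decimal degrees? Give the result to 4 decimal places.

15.4698°E

15° + 28.19′/60 = 15 + 0.46983 = 15.4698°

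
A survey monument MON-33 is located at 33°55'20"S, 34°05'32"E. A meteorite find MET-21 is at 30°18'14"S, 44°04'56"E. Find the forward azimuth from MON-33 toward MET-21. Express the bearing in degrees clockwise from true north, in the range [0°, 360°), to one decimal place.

MON-33: φ = -33.92222°, λ = +34.09222°
MET-21: φ = -30.30389°, λ = +44.08222°
Δλ = 9.9900°
y = sin Δλ · cos φ₂ = 0.149773
x = cos φ₁ sin φ₂ − sin φ₁ cos φ₂ cos Δλ = 0.055805
θ = atan2(y, x) = 69.5648° → 69.5648° (mod 360°)

69.6°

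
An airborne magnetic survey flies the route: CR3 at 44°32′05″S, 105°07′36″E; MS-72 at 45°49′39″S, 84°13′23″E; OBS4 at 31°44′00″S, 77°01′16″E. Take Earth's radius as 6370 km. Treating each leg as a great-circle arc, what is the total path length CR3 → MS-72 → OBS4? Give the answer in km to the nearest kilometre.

CR3: φ = -44.53472°, λ = +105.12667°
MS-72: φ = -45.82750°, λ = +84.22306°
OBS4: φ = -31.73333°, λ = +77.02111°
CR3→MS-72: c = 0.257409 rad, d = 1639.69 km
MS-72→OBS4: c = 0.264509 rad, d = 1684.92 km
Total = 1639.69 + 1684.92 = 3324.61 km

3325 km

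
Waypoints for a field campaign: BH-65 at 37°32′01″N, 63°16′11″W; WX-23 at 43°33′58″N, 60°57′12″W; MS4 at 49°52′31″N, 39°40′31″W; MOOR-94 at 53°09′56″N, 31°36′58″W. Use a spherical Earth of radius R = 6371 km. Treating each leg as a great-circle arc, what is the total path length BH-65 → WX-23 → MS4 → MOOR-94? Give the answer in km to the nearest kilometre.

3124 km

BH-65: φ = +37.53361°, λ = -63.26972°
WX-23: φ = +43.56611°, λ = -60.95333°
MS4: φ = +49.87528°, λ = -39.67528°
MOOR-94: φ = +53.16556°, λ = -31.61611°
BH-65→WX-23: c = 0.109664 rad, d = 698.67 km
WX-23→MS4: c = 0.276155 rad, d = 1759.38 km
MS4→MOOR-94: c = 0.104586 rad, d = 666.32 km
Total = 698.67 + 1759.38 + 666.32 = 3124.37 km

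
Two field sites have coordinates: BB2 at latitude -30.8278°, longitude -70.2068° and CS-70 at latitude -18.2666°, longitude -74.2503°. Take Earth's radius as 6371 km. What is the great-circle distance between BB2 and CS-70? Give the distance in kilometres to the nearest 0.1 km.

Δφ = 12.5612°,  Δλ = -4.0435°
a = sin²(Δφ/2) + cos φ₁ cos φ₂ sin²(Δλ/2) = 0.012983
c = 2·arcsin(√a) = 0.228380 rad = 13.0852°
d = R·c = 6371 × 0.228380 = 1455.0 km

1455.0 km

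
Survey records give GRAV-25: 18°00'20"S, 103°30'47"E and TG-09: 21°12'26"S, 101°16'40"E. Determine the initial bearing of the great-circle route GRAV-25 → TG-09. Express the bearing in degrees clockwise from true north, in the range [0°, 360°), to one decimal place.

213.0°

GRAV-25: φ = -18.00556°, λ = +103.51306°
TG-09: φ = -21.20722°, λ = +101.27778°
Δλ = -2.2353°
y = sin Δλ · cos φ₂ = -0.036362
x = cos φ₁ sin φ₂ − sin φ₁ cos φ₂ cos Δλ = -0.056070
θ = atan2(y, x) = -147.0363° → 212.9637° (mod 360°)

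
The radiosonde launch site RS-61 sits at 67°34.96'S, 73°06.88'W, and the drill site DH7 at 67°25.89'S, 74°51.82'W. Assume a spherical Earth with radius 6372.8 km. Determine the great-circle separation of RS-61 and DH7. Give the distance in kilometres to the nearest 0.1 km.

76.3 km

RS-61: φ = -67.58267°, λ = -73.11467°
DH7: φ = -67.43150°, λ = -74.86367°
Δφ = 0.1512°,  Δλ = -1.7490°
a = sin²(Δφ/2) + cos φ₁ cos φ₂ sin²(Δλ/2) = 0.000036
c = 2·arcsin(√a) = 0.011972 rad = 0.6860°
d = R·c = 6372.8 × 0.011972 = 76.3 km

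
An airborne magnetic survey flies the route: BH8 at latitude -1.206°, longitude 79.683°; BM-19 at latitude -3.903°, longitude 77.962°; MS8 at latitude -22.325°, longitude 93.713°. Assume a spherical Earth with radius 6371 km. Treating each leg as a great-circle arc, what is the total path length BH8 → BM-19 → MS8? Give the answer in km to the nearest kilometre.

3016 km

BH8→BM-19: c = 0.055821 rad, d = 355.64 km
BM-19→MS8: c = 0.417513 rad, d = 2659.97 km
Total = 355.64 + 2659.97 = 3015.61 km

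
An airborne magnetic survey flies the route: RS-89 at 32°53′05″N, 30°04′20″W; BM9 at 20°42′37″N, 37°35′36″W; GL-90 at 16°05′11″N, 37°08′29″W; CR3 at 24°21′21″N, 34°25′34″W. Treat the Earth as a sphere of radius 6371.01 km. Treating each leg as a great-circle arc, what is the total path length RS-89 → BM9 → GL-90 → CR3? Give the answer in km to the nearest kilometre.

RS-89: φ = +32.88472°, λ = -30.07222°
BM9: φ = +20.71028°, λ = -37.59333°
GL-90: φ = +16.08639°, λ = -37.14139°
CR3: φ = +24.35583°, λ = -34.42611°
RS-89→BM9: c = 0.242452 rad, d = 1544.67 km
BM9→GL-90: c = 0.081048 rad, d = 516.36 km
GL-90→CR3: c = 0.151008 rad, d = 962.08 km
Total = 1544.67 + 516.36 + 962.08 = 3023.10 km

3023 km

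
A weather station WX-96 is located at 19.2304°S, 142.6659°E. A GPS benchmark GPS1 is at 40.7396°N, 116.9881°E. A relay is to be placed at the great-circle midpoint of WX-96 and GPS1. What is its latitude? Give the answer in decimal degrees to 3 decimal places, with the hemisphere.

Bx = cos φ₂ cos Δλ = 0.682858,  By = cos φ₂ sin Δλ = -0.328312
φₘ = atan2(sin φ₁ + sin φ₂, √((cos φ₁ + Bx)² + By²)) = 11.02035°
λₘ = λ₁ + atan2(By, cos φ₁ + Bx) = 131.25782°

11.020°N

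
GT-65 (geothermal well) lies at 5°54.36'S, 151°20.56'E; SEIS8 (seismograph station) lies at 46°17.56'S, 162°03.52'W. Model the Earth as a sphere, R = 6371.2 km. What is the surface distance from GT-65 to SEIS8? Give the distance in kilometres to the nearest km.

GT-65: φ = -5.90600°, λ = +151.34267°
SEIS8: φ = -46.29267°, λ = -162.05867°
Δφ = -40.3867°,  Δλ = 46.5987°
a = sin²(Δφ/2) + cos φ₁ cos φ₂ sin²(Δλ/2) = 0.226683
c = 2·arcsin(√a) = 0.992457 rad = 56.8636°
d = R·c = 6371.2 × 0.992457 = 6323.1 km

6323 km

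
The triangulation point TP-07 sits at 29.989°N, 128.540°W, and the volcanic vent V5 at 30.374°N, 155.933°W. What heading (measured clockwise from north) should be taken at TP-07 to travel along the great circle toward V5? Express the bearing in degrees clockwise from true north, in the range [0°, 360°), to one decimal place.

Δλ = -27.3930°
y = sin Δλ · cos φ₂ = -0.396941
x = cos φ₁ sin φ₂ − sin φ₁ cos φ₂ cos Δλ = 0.055072
θ = atan2(y, x) = -82.1011° → 277.8989° (mod 360°)

277.9°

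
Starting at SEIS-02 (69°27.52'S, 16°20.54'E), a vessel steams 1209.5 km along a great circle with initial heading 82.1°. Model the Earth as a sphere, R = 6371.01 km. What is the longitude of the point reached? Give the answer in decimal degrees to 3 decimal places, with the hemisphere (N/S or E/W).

43.215°E

SEIS-02: φ = -69.45867°, λ = +16.34233°
δ = d/R = 1209.5/6371.01 = 0.189844 rad
φ₂ = arcsin(sin φ₁ cos δ + cos φ₁ sin δ cos θ)
   = arcsin(-0.93642·0.98203 + 0.35088·0.18871·0.13744) = -65.57378°
λ₂ = λ₁ + atan2(sin θ sin δ cos φ₁, cos δ − sin φ₁ sin φ₂) = 43.21496°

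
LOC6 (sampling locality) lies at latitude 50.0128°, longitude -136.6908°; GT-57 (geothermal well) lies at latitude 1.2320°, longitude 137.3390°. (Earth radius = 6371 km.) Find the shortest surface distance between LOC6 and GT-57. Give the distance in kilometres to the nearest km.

Δφ = -48.7808°,  Δλ = -85.9702°
a = sin²(Δφ/2) + cos φ₁ cos φ₂ sin²(Δλ/2) = 0.469188
c = 2·arcsin(√a) = 1.509134 rad = 86.4670°
d = R·c = 6371 × 1.509134 = 9614.7 km

9615 km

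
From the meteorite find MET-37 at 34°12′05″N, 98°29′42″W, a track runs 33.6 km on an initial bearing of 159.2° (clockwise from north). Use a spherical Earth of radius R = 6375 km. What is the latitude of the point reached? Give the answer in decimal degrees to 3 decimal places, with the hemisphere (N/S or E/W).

33.919°N

MET-37: φ = +34.20139°, λ = -98.49500°
δ = d/R = 33.6/6375 = 0.005271 rad
φ₂ = arcsin(sin φ₁ cos δ + cos φ₁ sin δ cos θ)
   = arcsin(0.56210·0.99999 + 0.82707·0.00527·-0.93483) = 33.91902°
λ₂ = λ₁ + atan2(sin θ sin δ cos φ₁, cos δ − sin φ₁ sin φ₂) = -98.36577°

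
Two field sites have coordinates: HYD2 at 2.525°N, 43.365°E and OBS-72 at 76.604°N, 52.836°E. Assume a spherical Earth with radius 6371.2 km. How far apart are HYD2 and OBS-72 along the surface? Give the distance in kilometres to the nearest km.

8258 km

Δφ = 74.0790°,  Δλ = 9.4710°
a = sin²(Δφ/2) + cos φ₁ cos φ₂ sin²(Δλ/2) = 0.364422
c = 2·arcsin(√a) = 1.296202 rad = 74.2669°
d = R·c = 6371.2 × 1.296202 = 8258.4 km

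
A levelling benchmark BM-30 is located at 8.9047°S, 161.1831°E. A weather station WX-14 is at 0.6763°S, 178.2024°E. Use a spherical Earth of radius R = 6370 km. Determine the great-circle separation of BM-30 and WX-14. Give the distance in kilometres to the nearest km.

Δφ = 8.2284°,  Δλ = 17.0193°
a = sin²(Δφ/2) + cos φ₁ cos φ₂ sin²(Δλ/2) = 0.026779
c = 2·arcsin(√a) = 0.328763 rad = 18.8367°
d = R·c = 6370 × 0.328763 = 2094.2 km

2094 km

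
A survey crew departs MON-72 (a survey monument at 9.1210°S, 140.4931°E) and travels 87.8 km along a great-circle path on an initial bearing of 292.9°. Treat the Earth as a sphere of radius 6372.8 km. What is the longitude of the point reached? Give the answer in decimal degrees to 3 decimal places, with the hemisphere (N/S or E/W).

δ = d/R = 87.8/6372.8 = 0.013777 rad
φ₂ = arcsin(sin φ₁ cos δ + cos φ₁ sin δ cos θ)
   = arcsin(-0.15852·0.99991 + 0.98736·0.01378·0.38912) = -8.81310°
λ₂ = λ₁ + atan2(sin θ sin δ cos φ₁, cos δ − sin φ₁ sin φ₂) = 139.75725°

139.757°E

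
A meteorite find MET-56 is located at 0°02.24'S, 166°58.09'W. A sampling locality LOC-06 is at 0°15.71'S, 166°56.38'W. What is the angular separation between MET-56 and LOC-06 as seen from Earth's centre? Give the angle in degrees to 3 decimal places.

MET-56: φ = -0.03733°, λ = -166.96817°
LOC-06: φ = -0.26183°, λ = -166.93967°
Δφ = -0.2245°,  Δλ = 0.0285°
a = sin²(Δφ/2) + cos φ₁ cos φ₂ sin²(Δλ/2) = 0.000004
c = 2·arcsin(√a) = 0.003950 rad = 0.2263°

0.226°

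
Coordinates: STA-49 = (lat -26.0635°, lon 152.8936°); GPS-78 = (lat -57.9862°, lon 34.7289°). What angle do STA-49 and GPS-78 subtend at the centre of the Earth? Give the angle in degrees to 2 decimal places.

Δφ = -31.9227°,  Δλ = -118.1647°
a = sin²(Δφ/2) + cos φ₁ cos φ₂ sin²(Δλ/2) = 0.426114
c = 2·arcsin(√a) = 1.422482 rad = 81.5022°

81.50°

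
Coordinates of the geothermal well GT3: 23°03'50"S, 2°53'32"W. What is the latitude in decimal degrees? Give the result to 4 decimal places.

23.0639°S

23° + 3′/60 + 50″/3600 = 23 + 0.05000 + 0.01389 = 23.0639°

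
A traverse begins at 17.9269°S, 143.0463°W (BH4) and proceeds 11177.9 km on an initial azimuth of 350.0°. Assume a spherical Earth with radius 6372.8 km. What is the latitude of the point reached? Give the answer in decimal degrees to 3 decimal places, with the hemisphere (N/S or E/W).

77.793°N

δ = d/R = 11177.9/6372.8 = 1.754001 rad
φ₂ = arcsin(sin φ₁ cos δ + cos φ₁ sin δ cos θ)
   = arcsin(-0.30780·-0.18218 + 0.95145·0.98326·0.98481) = 77.79319°
λ₂ = λ₁ + atan2(sin θ sin δ cos φ₁, cos δ − sin φ₁ sin φ₂) = 163.09967°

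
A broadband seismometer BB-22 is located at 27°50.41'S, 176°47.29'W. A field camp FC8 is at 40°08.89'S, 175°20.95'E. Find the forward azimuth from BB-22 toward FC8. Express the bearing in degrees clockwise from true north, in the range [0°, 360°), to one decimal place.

BB-22: φ = -27.84017°, λ = -176.78817°
FC8: φ = -40.14817°, λ = +175.34917°
Δλ = -7.8627°
y = sin Δλ · cos φ₂ = -0.104566
x = cos φ₁ sin φ₂ − sin φ₁ cos φ₂ cos Δλ = -0.216523
θ = atan2(y, x) = -154.2225° → 205.7775° (mod 360°)

205.8°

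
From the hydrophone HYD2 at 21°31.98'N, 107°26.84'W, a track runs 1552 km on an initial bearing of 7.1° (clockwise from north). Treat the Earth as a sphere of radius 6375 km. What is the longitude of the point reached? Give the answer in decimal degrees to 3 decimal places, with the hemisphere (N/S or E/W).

HYD2: φ = +21.53300°, λ = -107.44733°
δ = d/R = 1552/6375 = 0.243451 rad
φ₂ = arcsin(sin φ₁ cos δ + cos φ₁ sin δ cos θ)
   = arcsin(0.36704·0.97051 + 0.93021·0.24105·0.99233) = 35.36082°
λ₂ = λ₁ + atan2(sin θ sin δ cos φ₁, cos δ − sin φ₁ sin φ₂) = -105.35361°

105.354°W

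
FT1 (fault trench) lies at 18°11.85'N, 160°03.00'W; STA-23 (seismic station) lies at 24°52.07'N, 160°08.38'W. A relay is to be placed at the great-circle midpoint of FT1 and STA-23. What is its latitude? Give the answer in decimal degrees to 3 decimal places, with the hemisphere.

FT1: φ = +18.19750°, λ = -160.05000°
STA-23: φ = +24.86783°, λ = -160.13967°
Bx = cos φ₂ cos Δλ = 0.907279,  By = cos φ₂ sin Δλ = -0.001420
φₘ = atan2(sin φ₁ + sin φ₂, √((cos φ₁ + Bx)² + By²)) = 21.53267°
λₘ = λ₁ + atan2(By, cos φ₁ + Bx) = -160.09380°

21.533°N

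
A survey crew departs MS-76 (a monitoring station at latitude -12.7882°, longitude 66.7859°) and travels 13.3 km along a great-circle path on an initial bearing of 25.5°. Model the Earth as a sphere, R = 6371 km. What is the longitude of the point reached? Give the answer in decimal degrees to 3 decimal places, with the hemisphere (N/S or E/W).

δ = d/R = 13.3/6371 = 0.002088 rad
φ₂ = arcsin(sin φ₁ cos δ + cos φ₁ sin δ cos θ)
   = arcsin(-0.22135·1.00000 + 0.97519·0.00209·0.90259) = -12.68024°
λ₂ = λ₁ + atan2(sin θ sin δ cos φ₁, cos δ − sin φ₁ sin φ₂) = 66.83868°

66.839°E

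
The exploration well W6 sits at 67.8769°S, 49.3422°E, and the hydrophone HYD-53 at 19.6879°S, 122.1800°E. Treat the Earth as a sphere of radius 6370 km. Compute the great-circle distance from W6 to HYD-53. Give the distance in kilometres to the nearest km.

7268 km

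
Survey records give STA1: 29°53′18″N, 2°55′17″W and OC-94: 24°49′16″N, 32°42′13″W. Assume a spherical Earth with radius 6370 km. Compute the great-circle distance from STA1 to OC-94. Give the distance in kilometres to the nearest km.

2986 km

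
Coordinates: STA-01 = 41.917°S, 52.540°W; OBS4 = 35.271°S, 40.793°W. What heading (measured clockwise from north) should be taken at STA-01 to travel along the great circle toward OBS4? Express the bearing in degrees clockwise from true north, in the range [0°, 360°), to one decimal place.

57.9°

Δλ = 11.7470°
y = sin Δλ · cos φ₂ = 0.166217
x = cos φ₁ sin φ₂ − sin φ₁ cos φ₂ cos Δλ = 0.104311
θ = atan2(y, x) = 57.8892° → 57.8892° (mod 360°)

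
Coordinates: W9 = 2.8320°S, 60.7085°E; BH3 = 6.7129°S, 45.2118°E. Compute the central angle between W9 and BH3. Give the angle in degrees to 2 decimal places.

Δφ = -3.8809°,  Δλ = -15.4967°
a = sin²(Δφ/2) + cos φ₁ cos φ₂ sin²(Δλ/2) = 0.019177
c = 2·arcsin(√a) = 0.277855 rad = 15.9199°

15.92°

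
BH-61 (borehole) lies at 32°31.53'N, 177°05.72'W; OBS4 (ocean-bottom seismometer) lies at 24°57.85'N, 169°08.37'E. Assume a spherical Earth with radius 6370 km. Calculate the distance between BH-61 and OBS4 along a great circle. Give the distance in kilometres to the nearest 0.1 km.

1581.2 km

BH-61: φ = +32.52550°, λ = -177.09533°
OBS4: φ = +24.96417°, λ = +169.13950°
Δφ = -7.5613°,  Δλ = -13.7652°
a = sin²(Δφ/2) + cos φ₁ cos φ₂ sin²(Δλ/2) = 0.015325
c = 2·arcsin(√a) = 0.248221 rad = 14.2220°
d = R·c = 6370 × 0.248221 = 1581.2 km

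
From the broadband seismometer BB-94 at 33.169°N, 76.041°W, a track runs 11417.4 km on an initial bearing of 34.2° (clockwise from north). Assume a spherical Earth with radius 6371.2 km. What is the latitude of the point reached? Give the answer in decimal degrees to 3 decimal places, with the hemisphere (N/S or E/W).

33.737°N

δ = d/R = 11417.4/6371.2 = 1.792033 rad
φ₂ = arcsin(sin φ₁ cos δ + cos φ₁ sin δ cos θ)
   = arcsin(0.54711·-0.21944 + 0.83706·0.97563·0.82708) = 33.73735°
λ₂ = λ₁ + atan2(sin θ sin δ cos φ₁, cos δ − sin φ₁ sin φ₂) = 62.70196°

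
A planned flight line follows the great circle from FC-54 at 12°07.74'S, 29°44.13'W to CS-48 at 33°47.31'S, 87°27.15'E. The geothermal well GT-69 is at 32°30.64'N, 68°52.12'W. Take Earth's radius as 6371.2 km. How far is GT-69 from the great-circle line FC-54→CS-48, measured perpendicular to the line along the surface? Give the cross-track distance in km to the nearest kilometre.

FC-54: φ = -12.12900°, λ = -29.73550°
CS-48: φ = -33.78850°, λ = +87.45250°
GT-69: φ = +32.51067°, λ = -68.86867°
δ₁₃ = central angle FC-54→GT-69 = 1.016204 rad  (haversine)
θ₁₃ = bearing FC-54→GT-69 = 321.240°,  θ₁₂ = bearing FC-54→CS-48 = 130.144°
dₓₜ = R·arcsin(sin δ₁₃ · sin(θ₁₃ − θ₁₂)) = 6371.2·arcsin(0.85012·sin(191.096°)) = -1047.055 km
|dₓₜ| = 1047.055 km

1047 km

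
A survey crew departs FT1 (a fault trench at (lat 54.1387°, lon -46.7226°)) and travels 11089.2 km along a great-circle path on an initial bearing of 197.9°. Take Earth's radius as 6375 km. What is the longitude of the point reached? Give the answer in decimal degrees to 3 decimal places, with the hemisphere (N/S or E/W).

71.319°W

δ = d/R = 11089.2/6375 = 1.739482 rad
φ₂ = arcsin(sin φ₁ cos δ + cos φ₁ sin δ cos θ)
   = arcsin(0.81044·-0.16789 + 0.58583·0.98581·-0.95159) = -43.28418°
λ₂ = λ₁ + atan2(sin θ sin δ cos φ₁, cos δ − sin φ₁ sin φ₂) = -71.31891°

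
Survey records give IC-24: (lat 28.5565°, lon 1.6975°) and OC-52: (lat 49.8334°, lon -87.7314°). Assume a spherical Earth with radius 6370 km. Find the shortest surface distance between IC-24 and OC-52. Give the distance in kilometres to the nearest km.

Δφ = 21.2769°,  Δλ = -89.4289°
a = sin²(Δφ/2) + cos φ₁ cos φ₂ sin²(Δλ/2) = 0.314530
c = 2·arcsin(√a) = 1.190775 rad = 68.2264°
d = R·c = 6370 × 1.190775 = 7585.2 km

7585 km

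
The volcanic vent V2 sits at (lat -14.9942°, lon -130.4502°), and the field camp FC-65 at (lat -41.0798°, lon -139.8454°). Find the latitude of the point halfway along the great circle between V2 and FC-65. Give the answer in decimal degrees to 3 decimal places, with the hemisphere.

28.116°S

Bx = cos φ₂ cos Δλ = 0.743684,  By = cos φ₂ sin Δλ = -0.123052
φₘ = atan2(sin φ₁ + sin φ₂, √((cos φ₁ + Bx)² + By²)) = -28.11584°
λₘ = λ₁ + atan2(By, cos φ₁ + Bx) = -134.56700°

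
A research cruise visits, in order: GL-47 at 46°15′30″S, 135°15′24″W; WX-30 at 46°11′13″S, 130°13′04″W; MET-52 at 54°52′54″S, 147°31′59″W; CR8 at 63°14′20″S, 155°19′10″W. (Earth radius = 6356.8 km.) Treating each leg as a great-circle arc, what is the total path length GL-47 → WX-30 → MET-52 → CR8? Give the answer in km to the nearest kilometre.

GL-47: φ = -46.25833°, λ = -135.25667°
WX-30: φ = -46.18694°, λ = -130.21778°
MET-52: φ = -54.88167°, λ = -147.53306°
CR8: φ = -63.23889°, λ = -155.31944°
GL-47→WX-30: c = 0.060848 rad, d = 386.80 km
WX-30→MET-52: c = 0.243670 rad, d = 1548.96 km
MET-52→CR8: c = 0.161464 rad, d = 1026.40 km
Total = 386.80 + 1548.96 + 1026.40 = 2962.15 km

2962 km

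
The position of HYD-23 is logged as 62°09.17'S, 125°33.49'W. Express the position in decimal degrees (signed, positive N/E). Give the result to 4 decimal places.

-62.1528°, -125.5582°

lat: 62.1528° S → -62.1528°
lon: 125.5582° W → -125.5582°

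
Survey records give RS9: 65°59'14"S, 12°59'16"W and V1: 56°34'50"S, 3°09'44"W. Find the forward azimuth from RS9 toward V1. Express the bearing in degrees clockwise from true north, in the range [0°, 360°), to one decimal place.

31.1°

RS9: φ = -65.98722°, λ = -12.98778°
V1: φ = -56.58056°, λ = -3.16222°
Δλ = 9.8256°
y = sin Δλ · cos φ₂ = 0.093987
x = cos φ₁ sin φ₂ − sin φ₁ cos φ₂ cos Δλ = 0.156061
θ = atan2(y, x) = 31.0583° → 31.0583° (mod 360°)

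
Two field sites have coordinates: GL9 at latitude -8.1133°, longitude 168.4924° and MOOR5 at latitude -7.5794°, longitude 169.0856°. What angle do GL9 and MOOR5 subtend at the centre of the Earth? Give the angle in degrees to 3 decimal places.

Δφ = 0.5339°,  Δλ = 0.5932°
a = sin²(Δφ/2) + cos φ₁ cos φ₂ sin²(Δλ/2) = 0.000048
c = 2·arcsin(√a) = 0.013857 rad = 0.7940°

0.794°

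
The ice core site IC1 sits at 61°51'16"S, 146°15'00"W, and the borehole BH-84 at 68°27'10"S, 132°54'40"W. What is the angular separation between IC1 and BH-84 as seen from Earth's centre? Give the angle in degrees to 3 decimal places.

8.621°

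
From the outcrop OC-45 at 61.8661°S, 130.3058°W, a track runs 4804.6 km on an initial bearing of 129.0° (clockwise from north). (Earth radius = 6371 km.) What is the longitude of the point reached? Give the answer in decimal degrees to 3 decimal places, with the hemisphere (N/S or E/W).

36.405°W

δ = d/R = 4804.6/6371 = 0.754136 rad
φ₂ = arcsin(sin φ₁ cos δ + cos φ₁ sin δ cos θ)
   = arcsin(-0.88185·0.72886 + 0.47153·0.68466·-0.62932) = -57.77026°
λ₂ = λ₁ + atan2(sin θ sin δ cos φ₁, cos δ − sin φ₁ sin φ₂) = -36.40531°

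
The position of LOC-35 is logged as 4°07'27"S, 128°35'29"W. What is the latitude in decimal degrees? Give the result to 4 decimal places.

4.1242°S

4° + 7′/60 + 27″/3600 = 4 + 0.11667 + 0.00750 = 4.1242°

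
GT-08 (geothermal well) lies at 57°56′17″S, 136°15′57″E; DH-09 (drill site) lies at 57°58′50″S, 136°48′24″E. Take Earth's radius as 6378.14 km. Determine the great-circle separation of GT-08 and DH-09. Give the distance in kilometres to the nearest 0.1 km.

32.3 km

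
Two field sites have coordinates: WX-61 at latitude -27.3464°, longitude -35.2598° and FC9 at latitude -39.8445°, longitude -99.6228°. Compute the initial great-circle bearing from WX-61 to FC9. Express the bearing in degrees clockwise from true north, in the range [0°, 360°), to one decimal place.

Δλ = -64.3630°
y = sin Δλ · cos φ₂ = -0.692200
x = cos φ₁ sin φ₂ − sin φ₁ cos φ₂ cos Δλ = -0.416504
θ = atan2(y, x) = -121.0357° → 238.9643° (mod 360°)

239.0°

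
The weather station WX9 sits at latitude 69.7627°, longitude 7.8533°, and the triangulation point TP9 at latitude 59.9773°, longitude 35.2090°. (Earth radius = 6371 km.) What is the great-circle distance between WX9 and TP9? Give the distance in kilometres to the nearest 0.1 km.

Δφ = -9.7854°,  Δλ = 27.3557°
a = sin²(Δφ/2) + cos φ₁ cos φ₂ sin²(Δλ/2) = 0.016952
c = 2·arcsin(√a) = 0.261139 rad = 14.9621°
d = R·c = 6371 × 0.261139 = 1663.7 km

1663.7 km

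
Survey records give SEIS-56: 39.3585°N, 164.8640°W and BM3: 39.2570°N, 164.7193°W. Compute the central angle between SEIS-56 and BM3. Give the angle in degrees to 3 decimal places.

Δφ = -0.1015°,  Δλ = 0.1447°
a = sin²(Δφ/2) + cos φ₁ cos φ₂ sin²(Δλ/2) = 0.000002
c = 2·arcsin(√a) = 0.002638 rad = 0.1511°

0.151°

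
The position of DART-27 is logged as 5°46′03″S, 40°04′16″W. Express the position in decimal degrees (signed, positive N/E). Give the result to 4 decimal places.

lat: 5.7675° S → -5.7675°
lon: 40.0711° W → -40.0711°

-5.7675°, -40.0711°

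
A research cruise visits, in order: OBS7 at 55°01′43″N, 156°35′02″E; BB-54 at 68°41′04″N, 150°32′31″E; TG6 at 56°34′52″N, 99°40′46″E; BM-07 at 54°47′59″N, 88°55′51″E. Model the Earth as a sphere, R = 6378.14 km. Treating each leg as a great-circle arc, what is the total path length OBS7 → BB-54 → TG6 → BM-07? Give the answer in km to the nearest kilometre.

OBS7: φ = +55.02861°, λ = +156.58389°
BB-54: φ = +68.68444°, λ = +150.54194°
TG6: φ = +56.58111°, λ = +99.67944°
BM-07: φ = +54.79972°, λ = +88.93083°
OBS7→BB-54: c = 0.243193 rad, d = 1551.12 km
BB-54→TG6: c = 0.441918 rad, d = 2818.61 km
TG6→BM-07: c = 0.110087 rad, d = 702.15 km
Total = 1551.12 + 2818.61 + 702.15 = 5071.88 km

5072 km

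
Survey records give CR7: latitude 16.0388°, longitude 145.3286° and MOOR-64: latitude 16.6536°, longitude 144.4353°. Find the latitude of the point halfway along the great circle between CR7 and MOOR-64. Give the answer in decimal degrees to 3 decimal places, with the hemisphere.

16.347°N

Bx = cos φ₂ cos Δλ = 0.957938,  By = cos φ₂ sin Δλ = -0.014936
φₘ = atan2(sin φ₁ + sin φ₂, √((cos φ₁ + Bx)² + By²)) = 16.34667°
λₘ = λ₁ + atan2(By, cos φ₁ + Bx) = 144.88265°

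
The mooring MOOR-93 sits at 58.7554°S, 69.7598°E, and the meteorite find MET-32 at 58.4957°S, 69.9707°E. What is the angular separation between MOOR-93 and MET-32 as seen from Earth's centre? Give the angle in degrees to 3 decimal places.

0.282°

Δφ = 0.2597°,  Δλ = 0.2109°
a = sin²(Δφ/2) + cos φ₁ cos φ₂ sin²(Δλ/2) = 0.000006
c = 2·arcsin(√a) = 0.004921 rad = 0.2820°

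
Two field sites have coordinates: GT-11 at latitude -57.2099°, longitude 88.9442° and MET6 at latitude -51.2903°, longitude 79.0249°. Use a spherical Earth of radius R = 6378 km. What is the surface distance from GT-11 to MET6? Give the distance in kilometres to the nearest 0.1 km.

920.4 km

Δφ = 5.9196°,  Δλ = -9.9193°
a = sin²(Δφ/2) + cos φ₁ cos φ₂ sin²(Δλ/2) = 0.005198
c = 2·arcsin(√a) = 0.144314 rad = 8.2686°
d = R·c = 6378 × 0.144314 = 920.4 km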